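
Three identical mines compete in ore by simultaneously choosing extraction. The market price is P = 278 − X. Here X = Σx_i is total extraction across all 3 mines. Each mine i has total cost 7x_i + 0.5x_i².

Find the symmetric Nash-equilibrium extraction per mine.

54.2

A representative mine's profit is π_i = x_i(278 − X) − 7x_i − 0.5x_i², with X = x_i + Σ_{j≠i} x_j.
First-order condition: 271 − 3x_i − Σ_{j≠i} x_j = 0.
Imposing symmetry (x_j = x for all j) turns Σ_{j≠i} x_j into 2x, so 271 = 5x and x = 54.2.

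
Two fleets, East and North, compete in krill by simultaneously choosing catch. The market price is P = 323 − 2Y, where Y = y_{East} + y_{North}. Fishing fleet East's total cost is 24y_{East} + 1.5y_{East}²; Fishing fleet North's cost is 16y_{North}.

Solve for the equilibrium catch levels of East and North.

24.25, 64.625

Fishing fleet East's profit: π = y_{East}(323 − 2(y_{East} + y_{North})) − 24y_{East} − 1.5y_{East}².
∂π/∂y_{East} = 299 − 7y_{East} − 2y_{North} = 0, so y_{East} = 299/7 − (2/7)y_{North}.
For North: ∂π/∂y_{North} = 307 − 4y_{North} − 2y_{East} = 0 ⇒ y_{North} = 76.75 − 0.5y_{East}.
Substituting the second reaction function into the first: y_{East} = 299/7 − (2/7)(76.75 − 0.5y_{East}), which gives (6/7)y_{East} = 291/14 ⇒ y_{East} = 24.25.
Then y_{North} = 76.75 − 0.5·24.25 = 64.625.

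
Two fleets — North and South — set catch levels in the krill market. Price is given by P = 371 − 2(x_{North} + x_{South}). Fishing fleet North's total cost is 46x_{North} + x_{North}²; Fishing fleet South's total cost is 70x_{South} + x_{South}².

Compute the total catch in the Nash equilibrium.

Fishing fleet North's profit: π = x_{North}(371 − 2(x_{North} + x_{South})) − 46x_{North} − x_{North}².
∂π/∂x_{North} = 325 − 6x_{North} − 2x_{South} = 0, so x_{North} = 325/6 − (1/3)x_{South}.
By the same steps for South: x_{South} = 301/6 − (1/3)x_{North}.
Solving the two reaction functions simultaneously: (1 − (−1/3)(−1/3))x_{North} = 325/6 − (1/3)·(301/6), so (8/9)x_{North} = 337/9 and x_{North} = 42.125.
Then x_{South} = 301/6 − (1/3)·42.125 = 36.125.
Total catch: 42.125 + 36.125 = 78.25.

78.25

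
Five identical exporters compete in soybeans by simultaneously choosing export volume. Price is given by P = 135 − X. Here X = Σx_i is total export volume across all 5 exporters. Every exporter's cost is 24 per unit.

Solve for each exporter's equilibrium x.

18.5

A representative exporter's profit is π_i = x_i(135 − X) − 24x_i, with X = x_i + Σ_{j≠i} x_j.
First-order condition: 111 − 2x_i − Σ_{j≠i} x_j = 0.
Imposing symmetry (x_j = x for all j) turns Σ_{j≠i} x_j into 4x, so 111 = 6x and x = 18.5.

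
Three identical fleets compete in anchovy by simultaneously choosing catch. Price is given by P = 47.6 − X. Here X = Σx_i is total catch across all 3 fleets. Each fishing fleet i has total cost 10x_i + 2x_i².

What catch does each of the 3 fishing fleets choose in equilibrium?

A representative fishing fleet's profit is π_i = x_i(47.6 − X) − 10x_i − 2x_i², with X = x_i + Σ_{j≠i} x_j.
First-order condition: 37.6 − 6x_i − Σ_{j≠i} x_j = 0.
With identical fishing fleets, set every x_j = x: then 37.6 − 6x − 2x = 0, i.e. x = 37.6/8 = 4.7.

4.7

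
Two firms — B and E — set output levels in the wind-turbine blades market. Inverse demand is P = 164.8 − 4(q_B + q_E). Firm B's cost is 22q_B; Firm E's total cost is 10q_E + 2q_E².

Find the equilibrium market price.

Firm B's profit: π = q_B(164.8 − 4(q_B + q_E)) − 22q_B.
∂π/∂q_B = 142.8 − 8q_B − 4q_E = 0, so q_B = 17.85 − 0.5q_E.
For E: ∂π/∂q_E = 154.8 − 12q_E − 4q_B = 0 ⇒ q_E = 12.9 − (1/3)q_B.
Solving the two reaction functions simultaneously: (1 − (−0.5)(−1/3))q_B = 17.85 − 0.5·12.9, so (5/6)q_B = 11.4 and q_B = 13.68.
Then q_E = 12.9 − (1/3)·13.68 = 8.34.
Equilibrium price: P = 164.8 − 4·22.02 = 76.72.

76.72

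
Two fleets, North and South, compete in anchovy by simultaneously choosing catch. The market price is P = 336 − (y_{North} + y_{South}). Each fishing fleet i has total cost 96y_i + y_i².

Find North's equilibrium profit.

4608

Fishing fleet North's profit: π = y_{North}(336 − (y_{North} + y_{South})) − 96y_{North} − y_{North}².
∂π/∂y_{North} = 240 − 4y_{North} − y_{South} = 0, so y_{North} = 60 − 0.25y_{South}.
Setting y_{North} = y_{South} in the reaction function: y_{North} = 60 − 0.25y_{North}, so y_{North} = 60 / 1.25 = 48.
Price P = 336 − 96 = 240.
North's profit: (240 − 96)·48 − (48)² = 4608.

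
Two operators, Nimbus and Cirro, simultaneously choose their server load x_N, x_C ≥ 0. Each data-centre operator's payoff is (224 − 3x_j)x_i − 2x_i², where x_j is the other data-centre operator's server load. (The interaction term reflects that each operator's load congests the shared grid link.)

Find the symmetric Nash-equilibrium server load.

32

Nimbus's payoff is (224 − 3x_C)x_N − 2x_N².
∂π/∂x_N = 224 − 3x_C − 4x_N = 0, so x_N = 56 − 0.75x_C.
By symmetry x_C = x_N; substituting into the reaction function, 1.75x_N = 56 and x_N = 32.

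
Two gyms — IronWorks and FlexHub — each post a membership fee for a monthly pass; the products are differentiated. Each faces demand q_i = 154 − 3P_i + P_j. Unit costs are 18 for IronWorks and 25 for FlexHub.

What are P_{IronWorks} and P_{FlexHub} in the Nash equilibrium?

IronWorks's profit: π = (P_{IronWorks} − 18)(154 − 3P_{IronWorks} + P_{FlexHub}).
∂π/∂P_{IronWorks} = 208 − 6P_{IronWorks} + P_{FlexHub} = 0 ⇒ P_{IronWorks} = 104/3 + (1/6)P_{FlexHub}.
Similarly P_{FlexHub} = 229/6 + (1/6)P_{IronWorks}.
Solving the two reaction functions simultaneously: (1 − (1/6)(1/6))P_{IronWorks} = 104/3 + (1/6)·(229/6), so (35/36)P_{IronWorks} = 1477/36 and P_{IronWorks} = 42.2.
Then P_{FlexHub} = 229/6 + (1/6)·42.2 = 45.2.

42.2, 45.2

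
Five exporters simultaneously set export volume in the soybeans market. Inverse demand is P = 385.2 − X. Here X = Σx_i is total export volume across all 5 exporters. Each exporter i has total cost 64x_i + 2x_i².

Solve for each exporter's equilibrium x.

32.12

A representative exporter's profit is π_i = x_i(385.2 − X) − 64x_i − 2x_i², with X = x_i + Σ_{j≠i} x_j.
First-order condition: 321.2 − 6x_i − Σ_{j≠i} x_j = 0.
With identical exporters, set every x_j = x: then 321.2 − 6x − 4x = 0, i.e. x = 321.2/10 = 32.12.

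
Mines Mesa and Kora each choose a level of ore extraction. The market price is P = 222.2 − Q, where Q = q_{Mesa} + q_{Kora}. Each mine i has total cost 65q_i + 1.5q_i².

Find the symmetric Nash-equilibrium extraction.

26.2

Mine Mesa's profit: π = q_{Mesa}(222.2 − (q_{Mesa} + q_{Kora})) − 65q_{Mesa} − 1.5q_{Mesa}².
∂π/∂q_{Mesa} = 157.2 − 5q_{Mesa} − q_{Kora} = 0, so q_{Mesa} = 31.44 − 0.2q_{Kora}.
Setting q_{Mesa} = q_{Kora} in the reaction function: q_{Mesa} = 31.44 − 0.2q_{Mesa}, so q_{Mesa} = 31.44 / 1.2 = 26.2.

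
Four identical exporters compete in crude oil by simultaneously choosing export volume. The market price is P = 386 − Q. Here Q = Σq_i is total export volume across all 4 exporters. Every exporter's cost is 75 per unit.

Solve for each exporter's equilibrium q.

A representative exporter's profit is π_i = q_i(386 − Q) − 75q_i, with Q = q_i + Σ_{j≠i} q_j.
First-order condition: 311 − 2q_i − Σ_{j≠i} q_j = 0.
In a symmetric equilibrium every exporter chooses the same q, so Σ_{j≠i} q_j = 3q. The condition becomes 311 − 5q = 0, giving q = 311/5 = 62.2.

62.2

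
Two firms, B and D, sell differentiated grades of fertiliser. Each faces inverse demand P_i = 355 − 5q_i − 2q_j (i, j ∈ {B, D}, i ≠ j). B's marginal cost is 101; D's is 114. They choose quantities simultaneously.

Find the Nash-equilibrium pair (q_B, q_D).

Firm B's profit: π = q_B(355 − 5q_B − 2q_D) − 101q_B.
∂π/∂q_B = 254 − 10q_B − 2q_D = 0 ⇒ q_B = 25.4 − 0.2q_D.
Similarly q_D = 24.1 − 0.2q_B.
Plugging q_D into B's best response: q_B = 25.4 − 0.2(24.1 − 0.2q_B) ⇒ 0.96q_B = 20.58, so q_B = 21.4375.
Then q_D = 24.1 − 0.2·21.4375 = 19.8125.

21.4375, 19.8125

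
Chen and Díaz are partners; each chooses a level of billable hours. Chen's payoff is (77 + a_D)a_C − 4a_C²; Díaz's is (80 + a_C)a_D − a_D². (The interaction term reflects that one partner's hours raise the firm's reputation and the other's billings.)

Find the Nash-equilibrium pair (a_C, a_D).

Expanding Chen's payoff: 77a_C + a_Da_C − 4a_C².
∂π/∂a_C = 77 + a_D − 8a_C = 0, so a_C = 9.625 + 0.125a_D.
Likewise for Díaz: a_D = 40 + 0.5a_C.
Plugging a_D into Chen's best response: a_C = 9.625 + 0.125(40 + 0.5a_C) ⇒ 0.9375a_C = 14.625, so a_C = 15.6.
Then a_D = 40 + 0.5·15.6 = 47.8.

15.6, 47.8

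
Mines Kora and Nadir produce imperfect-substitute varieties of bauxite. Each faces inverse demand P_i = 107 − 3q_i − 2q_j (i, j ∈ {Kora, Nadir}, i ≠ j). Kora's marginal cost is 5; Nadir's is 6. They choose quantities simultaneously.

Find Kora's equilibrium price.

Mine Kora's profit: π = q_{Kora}(107 − 3q_{Kora} − 2q_{Nadir}) − 5q_{Kora}.
∂π/∂q_{Kora} = 102 − 6q_{Kora} − 2q_{Nadir} = 0 ⇒ q_{Kora} = 17 − (1/3)q_{Nadir}.
Similarly q_{Nadir} = 101/6 − (1/3)q_{Kora}.
Substituting the second reaction function into the first: q_{Kora} = 17 − (1/3)(101/6 − (1/3)q_{Kora}), which gives (8/9)q_{Kora} = 205/18 ⇒ q_{Kora} = 12.8125.
Then q_{Nadir} = 101/6 − (1/3)·12.8125 = 12.5625.
P_{Kora} = 107 − 3·12.8125 − 2·12.5625 = 43.4375.

43.4375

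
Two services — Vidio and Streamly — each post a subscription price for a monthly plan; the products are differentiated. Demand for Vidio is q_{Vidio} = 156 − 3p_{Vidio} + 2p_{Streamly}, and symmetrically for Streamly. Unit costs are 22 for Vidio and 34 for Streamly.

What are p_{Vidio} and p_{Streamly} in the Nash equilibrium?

57.75, 62.25

Vidio's profit: π = (p_{Vidio} − 22)(156 − 3p_{Vidio} + 2p_{Streamly}).
∂π/∂p_{Vidio} = 222 − 6p_{Vidio} + 2p_{Streamly} = 0 ⇒ p_{Vidio} = 37 + (1/3)p_{Streamly}.
Similarly p_{Streamly} = 43 + (1/3)p_{Vidio}.
Plugging p_{Streamly} into Vidio's best response: p_{Vidio} = 37 + (1/3)(43 + (1/3)p_{Vidio}) ⇒ (8/9)p_{Vidio} = 154/3, so p_{Vidio} = 57.75.
Then p_{Streamly} = 43 + (1/3)·57.75 = 62.25.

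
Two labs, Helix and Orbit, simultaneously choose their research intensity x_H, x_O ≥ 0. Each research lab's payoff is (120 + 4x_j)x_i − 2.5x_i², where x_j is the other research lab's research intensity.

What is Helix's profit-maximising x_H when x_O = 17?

Helix's payoff is (120 + 4x_O)x_H − 2.5x_H².
∂π/∂x_H = 120 + 4x_O − 5x_H = 0, so x_H = 24 + 0.8x_O.
At x_O = 17: x_H = 24 + 0.8·17 = 37.6.

37.6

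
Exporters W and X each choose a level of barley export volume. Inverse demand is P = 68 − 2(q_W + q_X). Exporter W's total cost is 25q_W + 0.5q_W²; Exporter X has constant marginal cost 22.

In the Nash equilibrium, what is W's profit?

Exporter W's profit: π = q_W(68 − 2(q_W + q_X)) − 25q_W − 0.5q_W².
∂π/∂q_W = 43 − 5q_W − 2q_X = 0, so q_W = 8.6 − 0.4q_X.
For X: ∂π/∂q_X = 46 − 4q_X − 2q_W = 0 ⇒ q_X = 11.5 − 0.5q_W.
Plugging q_X into W's best response: q_W = 8.6 − 0.4(11.5 − 0.5q_W) ⇒ 0.8q_W = 4, so q_W = 5.
Then q_X = 11.5 − 0.5·5 = 9.
Price P = 68 − 2·14 = 40.
W's profit: (40 − 25)·5 − 0.5(5)² = 62.5.

62.5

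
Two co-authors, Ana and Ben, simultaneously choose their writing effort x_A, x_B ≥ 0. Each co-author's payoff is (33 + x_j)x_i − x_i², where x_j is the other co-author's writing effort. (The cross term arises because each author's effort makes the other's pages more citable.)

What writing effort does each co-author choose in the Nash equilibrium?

33

Ana's payoff is (33 + x_B)x_A − x_A².
∂π/∂x_A = 33 + x_B − 2x_A = 0, so x_A = 16.5 + 0.5x_B.
By symmetry x_B = x_A; substituting into the reaction function, 0.5x_A = 16.5 and x_A = 33.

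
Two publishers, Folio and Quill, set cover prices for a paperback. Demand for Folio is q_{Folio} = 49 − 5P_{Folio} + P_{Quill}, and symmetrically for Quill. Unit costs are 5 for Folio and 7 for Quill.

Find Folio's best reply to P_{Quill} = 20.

Folio's profit: π = (P_{Folio} − 5)(49 − 5P_{Folio} + P_{Quill}).
∂π/∂P_{Folio} = 74 − 10P_{Folio} + P_{Quill} = 0 ⇒ P_{Folio} = 7.4 + 0.1P_{Quill}.
At P_{Quill} = 20: P_{Folio} = 7.4 + 0.1·20 = 9.4.

9.4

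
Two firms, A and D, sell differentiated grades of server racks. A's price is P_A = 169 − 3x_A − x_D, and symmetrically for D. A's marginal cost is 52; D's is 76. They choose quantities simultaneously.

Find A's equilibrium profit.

Firm A's profit: π = x_A(169 − 3x_A − x_D) − 52x_A.
∂π/∂x_A = 117 − 6x_A − x_D = 0 ⇒ x_A = 19.5 − (1/6)x_D.
Similarly x_D = 15.5 − (1/6)x_A.
Solving the two reaction functions simultaneously: (1 − (−1/6)(−1/6))x_A = 19.5 − (1/6)·15.5, so (35/36)x_A = 203/12 and x_A = 17.4.
Then x_D = 15.5 − (1/6)·17.4 = 12.6.
P_A = 169 − 3·17.4 − 12.6 = 104.2.
Profit = (104.2 − 52)·17.4 = 908.28.

908.28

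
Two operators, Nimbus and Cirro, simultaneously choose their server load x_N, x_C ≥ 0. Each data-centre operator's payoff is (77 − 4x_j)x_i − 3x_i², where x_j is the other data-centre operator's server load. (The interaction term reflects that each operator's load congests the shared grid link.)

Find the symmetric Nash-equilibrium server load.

7.7

Nimbus's payoff is (77 − 4x_C)x_N − 3x_N².
∂π/∂x_N = 77 − 4x_C − 6x_N = 0, so x_N = 77/6 − (2/3)x_C.
Setting x_N = x_C in the reaction function: x_N = 77/6 − (2/3)x_N, so x_N = (77/6) / (5/3) = 7.7.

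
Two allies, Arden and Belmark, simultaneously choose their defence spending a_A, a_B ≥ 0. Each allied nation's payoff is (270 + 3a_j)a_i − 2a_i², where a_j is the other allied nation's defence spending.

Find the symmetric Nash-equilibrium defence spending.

270

Arden's payoff is (270 + 3a_B)a_A − 2a_A².
∂π/∂a_A = 270 + 3a_B − 4a_A = 0, so a_A = 67.5 + 0.75a_B.
Setting a_A = a_B in the reaction function: a_A = 67.5 + 0.75a_A, so a_A = 67.5 / 0.25 = 270.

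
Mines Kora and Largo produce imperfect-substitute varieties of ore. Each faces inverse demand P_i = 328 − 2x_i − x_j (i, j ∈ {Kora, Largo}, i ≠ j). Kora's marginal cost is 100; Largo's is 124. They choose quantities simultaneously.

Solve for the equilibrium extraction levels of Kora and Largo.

Mine Kora's profit: π = x_{Kora}(328 − 2x_{Kora} − x_{Largo}) − 100x_{Kora}.
∂π/∂x_{Kora} = 228 − 4x_{Kora} − x_{Largo} = 0 ⇒ x_{Kora} = 57 − 0.25x_{Largo}.
Similarly x_{Largo} = 51 − 0.25x_{Kora}.
Solving the two reaction functions simultaneously: (1 − (−0.25)(−0.25))x_{Kora} = 57 − 0.25·51, so 0.9375x_{Kora} = 44.25 and x_{Kora} = 47.2.
Then x_{Largo} = 51 − 0.25·47.2 = 39.2.

47.2, 39.2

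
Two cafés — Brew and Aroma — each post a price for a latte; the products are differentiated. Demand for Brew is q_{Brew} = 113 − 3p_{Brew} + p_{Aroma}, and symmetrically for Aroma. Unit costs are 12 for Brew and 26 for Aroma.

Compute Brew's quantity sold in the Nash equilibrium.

Brew's profit: π = (p_{Brew} − 12)(113 − 3p_{Brew} + p_{Aroma}).
∂π/∂p_{Brew} = 149 − 6p_{Brew} + p_{Aroma} = 0 ⇒ p_{Brew} = 149/6 + (1/6)p_{Aroma}.
Similarly p_{Aroma} = 191/6 + (1/6)p_{Brew}.
Plugging p_{Aroma} into Brew's best response: p_{Brew} = 149/6 + (1/6)(191/6 + (1/6)p_{Brew}) ⇒ (35/36)p_{Brew} = 1085/36, so p_{Brew} = 31.
Then p_{Aroma} = 191/6 + (1/6)·31 = 37.
q_{Brew} = 113 − 3·31 + 37 = 57.

57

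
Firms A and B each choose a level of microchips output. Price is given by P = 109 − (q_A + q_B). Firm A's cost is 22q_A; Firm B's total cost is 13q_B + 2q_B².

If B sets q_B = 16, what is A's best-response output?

Firm A's profit: π = q_A(109 − (q_A + q_B)) − 22q_A.
∂π/∂q_A = 87 − 2q_A − q_B = 0, so q_A = 43.5 − 0.5q_B.
At q_B = 16: q_A = 43.5 − 0.5·16 = 35.5.

35.5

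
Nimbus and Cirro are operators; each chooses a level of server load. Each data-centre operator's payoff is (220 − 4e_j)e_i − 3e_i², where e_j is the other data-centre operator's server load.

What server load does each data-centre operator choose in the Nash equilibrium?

Nimbus's payoff is (220 − 4e_C)e_N − 3e_N².
∂π/∂e_N = 220 − 4e_C − 6e_N = 0, so e_N = 110/3 − (2/3)e_C.
Setting e_N = e_C in the reaction function: e_N = 110/3 − (2/3)e_N, so e_N = (110/3) / (5/3) = 22.

22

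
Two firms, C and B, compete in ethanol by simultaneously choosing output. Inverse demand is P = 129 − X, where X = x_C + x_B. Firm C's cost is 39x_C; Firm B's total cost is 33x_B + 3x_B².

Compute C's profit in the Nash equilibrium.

Firm C's profit: π = x_C(129 − (x_C + x_B)) − 39x_C.
∂π/∂x_C = 90 − 2x_C − x_B = 0, so x_C = 45 − 0.5x_B.
For B: ∂π/∂x_B = 96 − 8x_B − x_C = 0 ⇒ x_B = 12 − 0.125x_C.
Solving the two reaction functions simultaneously: (1 − (−0.5)(−0.125))x_C = 45 − 0.5·12, so 0.9375x_C = 39 and x_C = 41.6.
Then x_B = 12 − 0.125·41.6 = 6.8.
Price P = 129 − 48.4 = 80.6.
C's profit: (80.6 − 39)·41.6 = 1730.56.

1730.56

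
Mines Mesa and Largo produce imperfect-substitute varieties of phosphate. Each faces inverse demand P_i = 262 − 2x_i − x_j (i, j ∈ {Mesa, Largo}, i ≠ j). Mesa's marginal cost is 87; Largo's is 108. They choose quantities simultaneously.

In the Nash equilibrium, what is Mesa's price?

Mine Mesa's profit: π = x_{Mesa}(262 − 2x_{Mesa} − x_{Largo}) − 87x_{Mesa}.
∂π/∂x_{Mesa} = 175 − 4x_{Mesa} − x_{Largo} = 0 ⇒ x_{Mesa} = 43.75 − 0.25x_{Largo}.
Similarly x_{Largo} = 38.5 − 0.25x_{Mesa}.
Substituting the second reaction function into the first: x_{Mesa} = 43.75 − 0.25(38.5 − 0.25x_{Mesa}), which gives 0.9375x_{Mesa} = 34.125 ⇒ x_{Mesa} = 36.4.
Then x_{Largo} = 38.5 − 0.25·36.4 = 29.4.
P_{Mesa} = 262 − 2·36.4 − 29.4 = 159.8.

159.8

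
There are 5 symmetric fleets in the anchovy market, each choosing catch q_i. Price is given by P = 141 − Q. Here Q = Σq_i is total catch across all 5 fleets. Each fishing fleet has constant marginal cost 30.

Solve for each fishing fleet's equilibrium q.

A representative fishing fleet's profit is π_i = q_i(141 − Q) − 30q_i, with Q = q_i + Σ_{j≠i} q_j.
First-order condition: 111 − 2q_i − Σ_{j≠i} q_j = 0.
Imposing symmetry (q_j = q for all j) turns Σ_{j≠i} q_j into 4q, so 111 = 6q and q = 18.5.

18.5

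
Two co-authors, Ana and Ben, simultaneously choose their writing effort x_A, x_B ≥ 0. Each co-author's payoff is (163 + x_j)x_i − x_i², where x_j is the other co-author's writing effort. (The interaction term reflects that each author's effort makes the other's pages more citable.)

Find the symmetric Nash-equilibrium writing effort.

Ana's payoff is (163 + x_B)x_A − x_A².
∂π/∂x_A = 163 + x_B − 2x_A = 0, so x_A = 81.5 + 0.5x_B.
Setting x_A = x_B in the reaction function: x_A = 81.5 + 0.5x_A, so x_A = 81.5 / 0.5 = 163.

163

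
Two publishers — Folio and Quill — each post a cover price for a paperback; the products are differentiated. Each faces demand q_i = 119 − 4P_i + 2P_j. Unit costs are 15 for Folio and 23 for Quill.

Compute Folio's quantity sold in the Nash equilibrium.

Folio's profit: π = (P_{Folio} − 15)(119 − 4P_{Folio} + 2P_{Quill}).
∂π/∂P_{Folio} = 179 − 8P_{Folio} + 2P_{Quill} = 0 ⇒ P_{Folio} = 22.375 + 0.25P_{Quill}.
Similarly P_{Quill} = 26.375 + 0.25P_{Folio}.
Plugging P_{Quill} into Folio's best response: P_{Folio} = 22.375 + 0.25(26.375 + 0.25P_{Folio}) ⇒ 0.9375P_{Folio} = 927/32, so P_{Folio} = 30.9.
Then P_{Quill} = 26.375 + 0.25·30.9 = 34.1.
q_{Folio} = 119 − 4·30.9 + 2·34.1 = 63.6.

63.6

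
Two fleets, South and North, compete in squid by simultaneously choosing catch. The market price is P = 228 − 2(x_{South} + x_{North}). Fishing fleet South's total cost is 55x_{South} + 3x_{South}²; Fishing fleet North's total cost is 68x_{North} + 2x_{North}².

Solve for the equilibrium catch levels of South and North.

Fishing fleet South's profit: π = x_{South}(228 − 2(x_{South} + x_{North})) − 55x_{South} − 3x_{South}².
∂π/∂x_{South} = 173 − 10x_{South} − 2x_{North} = 0, so x_{South} = 17.3 − 0.2x_{North}.
For North: ∂π/∂x_{North} = 160 − 8x_{North} − 2x_{South} = 0 ⇒ x_{North} = 20 − 0.25x_{South}.
Solving the two reaction functions simultaneously: (1 − (−0.2)(−0.25))x_{South} = 17.3 − 0.2·20, so 0.95x_{South} = 13.3 and x_{South} = 14.
Then x_{North} = 20 − 0.25·14 = 16.5.

14, 16.5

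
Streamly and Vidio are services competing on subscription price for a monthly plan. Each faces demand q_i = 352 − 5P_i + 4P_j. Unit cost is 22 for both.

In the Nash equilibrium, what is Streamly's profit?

15125

Streamly's profit: π = (P_{Streamly} − 22)(352 − 5P_{Streamly} + 4P_{Vidio}).
∂π/∂P_{Streamly} = 462 − 10P_{Streamly} + 4P_{Vidio} = 0 ⇒ P_{Streamly} = 46.2 + 0.4P_{Vidio}.
Setting P_{Streamly} = P_{Vidio} in the reaction function: P_{Streamly} = 46.2 + 0.4P_{Streamly}, so P_{Streamly} = 46.2 / 0.6 = 77.
q_{Streamly} = 352 − 5·77 + 4·77 = 275.
Profit = (77 − 22)·275 = 15125.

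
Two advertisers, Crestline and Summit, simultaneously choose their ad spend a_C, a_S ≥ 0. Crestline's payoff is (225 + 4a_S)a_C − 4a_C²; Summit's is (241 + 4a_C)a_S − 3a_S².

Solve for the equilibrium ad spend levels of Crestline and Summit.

Expanding Crestline's payoff: 225a_C + 4a_Sa_C − 4a_C².
∂π/∂a_C = 225 + 4a_S − 8a_C = 0, so a_C = 28.125 + 0.5a_S.
Likewise for Summit: a_S = 241/6 + (2/3)a_C.
Plugging a_S into Crestline's best response: a_C = 28.125 + 0.5(241/6 + (2/3)a_C) ⇒ (2/3)a_C = 1157/24, so a_C = 72.3125.
Then a_S = 241/6 + (2/3)·72.3125 = 88.375.

72.3125, 88.375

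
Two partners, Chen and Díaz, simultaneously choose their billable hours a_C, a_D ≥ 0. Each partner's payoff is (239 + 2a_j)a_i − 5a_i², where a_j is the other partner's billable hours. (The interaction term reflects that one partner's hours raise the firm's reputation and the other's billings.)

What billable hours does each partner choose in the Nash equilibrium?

29.875

Chen's payoff is (239 + 2a_D)a_C − 5a_C².
∂π/∂a_C = 239 + 2a_D − 10a_C = 0, so a_C = 23.9 + 0.2a_D.
The game is symmetric, so in equilibrium a_D = a_C: the reaction function gives 0.8a_C = 23.9, hence a_C = 29.875.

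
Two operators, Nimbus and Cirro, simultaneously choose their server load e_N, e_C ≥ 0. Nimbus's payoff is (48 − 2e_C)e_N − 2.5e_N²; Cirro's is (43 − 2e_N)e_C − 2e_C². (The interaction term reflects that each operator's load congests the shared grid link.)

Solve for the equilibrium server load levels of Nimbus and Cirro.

Expanding Nimbus's payoff: 48e_N − 2e_Ce_N − 2.5e_N².
∂π/∂e_N = 48 − 2e_C − 5e_N = 0, so e_N = 9.6 − 0.4e_C.
Likewise for Cirro: e_C = 10.75 − 0.5e_N.
Solving the two reaction functions simultaneously: (1 − (−0.4)(−0.5))e_N = 9.6 − 0.4·10.75, so 0.8e_N = 5.3 and e_N = 6.625.
Then e_C = 10.75 − 0.5·6.625 = 7.4375.

6.625, 7.4375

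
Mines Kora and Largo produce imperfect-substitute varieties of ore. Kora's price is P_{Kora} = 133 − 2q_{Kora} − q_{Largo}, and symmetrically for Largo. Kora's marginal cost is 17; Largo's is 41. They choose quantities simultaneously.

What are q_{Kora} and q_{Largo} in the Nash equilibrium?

Mine Kora's profit: π = q_{Kora}(133 − 2q_{Kora} − q_{Largo}) − 17q_{Kora}.
∂π/∂q_{Kora} = 116 − 4q_{Kora} − q_{Largo} = 0 ⇒ q_{Kora} = 29 − 0.25q_{Largo}.
Similarly q_{Largo} = 23 − 0.25q_{Kora}.
Solving the two reaction functions simultaneously: (1 − (−0.25)(−0.25))q_{Kora} = 29 − 0.25·23, so 0.9375q_{Kora} = 23.25 and q_{Kora} = 24.8.
Then q_{Largo} = 23 − 0.25·24.8 = 16.8.

24.8, 16.8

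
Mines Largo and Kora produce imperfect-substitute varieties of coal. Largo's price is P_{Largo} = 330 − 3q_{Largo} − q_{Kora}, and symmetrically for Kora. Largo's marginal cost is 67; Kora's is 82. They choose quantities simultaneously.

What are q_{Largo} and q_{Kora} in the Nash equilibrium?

38, 35

Mine Largo's profit: π = q_{Largo}(330 − 3q_{Largo} − q_{Kora}) − 67q_{Largo}.
∂π/∂q_{Largo} = 263 − 6q_{Largo} − q_{Kora} = 0 ⇒ q_{Largo} = 263/6 − (1/6)q_{Kora}.
Similarly q_{Kora} = 124/3 − (1/6)q_{Largo}.
Substituting the second reaction function into the first: q_{Largo} = 263/6 − (1/6)(124/3 − (1/6)q_{Largo}), which gives (35/36)q_{Largo} = 665/18 ⇒ q_{Largo} = 38.
Then q_{Kora} = 124/3 − (1/6)·38 = 35.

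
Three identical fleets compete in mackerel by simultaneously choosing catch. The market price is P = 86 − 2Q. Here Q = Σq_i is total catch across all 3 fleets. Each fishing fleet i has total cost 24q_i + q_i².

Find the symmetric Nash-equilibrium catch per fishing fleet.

6.2

A representative fishing fleet's profit is π_i = q_i(86 − 2Q) − 24q_i − q_i², with Q = q_i + Σ_{j≠i} q_j.
First-order condition: 62 − 6q_i − 2Σ_{j≠i} q_j = 0.
Imposing symmetry (q_j = q for all j) turns Σ_{j≠i} q_j into 2q, so 62 = 10q and q = 6.2.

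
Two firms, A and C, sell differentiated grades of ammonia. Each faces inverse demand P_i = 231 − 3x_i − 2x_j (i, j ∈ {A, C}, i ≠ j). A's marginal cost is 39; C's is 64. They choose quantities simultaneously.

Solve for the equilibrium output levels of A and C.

25.5625, 19.3125

Firm A's profit: π = x_A(231 − 3x_A − 2x_C) − 39x_A.
∂π/∂x_A = 192 − 6x_A − 2x_C = 0 ⇒ x_A = 32 − (1/3)x_C.
Similarly x_C = 167/6 − (1/3)x_A.
Plugging x_C into A's best response: x_A = 32 − (1/3)(167/6 − (1/3)x_A) ⇒ (8/9)x_A = 409/18, so x_A = 25.5625.
Then x_C = 167/6 − (1/3)·25.5625 = 19.3125.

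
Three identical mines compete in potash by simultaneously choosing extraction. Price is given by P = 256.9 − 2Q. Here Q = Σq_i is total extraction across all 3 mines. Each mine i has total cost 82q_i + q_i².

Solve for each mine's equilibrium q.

A representative mine's profit is π_i = q_i(256.9 − 2Q) − 82q_i − q_i², with Q = q_i + Σ_{j≠i} q_j.
First-order condition: 174.9 − 6q_i − 2Σ_{j≠i} q_j = 0.
In a symmetric equilibrium every mine chooses the same q, so Σ_{j≠i} q_j = 2q. The condition becomes 174.9 − 10q = 0, giving q = 174.9/10 = 17.49.

17.49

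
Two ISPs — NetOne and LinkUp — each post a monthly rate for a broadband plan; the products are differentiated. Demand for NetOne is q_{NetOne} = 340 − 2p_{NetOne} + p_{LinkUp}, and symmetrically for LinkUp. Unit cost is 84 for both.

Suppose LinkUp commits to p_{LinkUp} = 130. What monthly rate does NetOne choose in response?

159.5

NetOne's profit: π = (p_{NetOne} − 84)(340 − 2p_{NetOne} + p_{LinkUp}).
∂π/∂p_{NetOne} = 508 − 4p_{NetOne} + p_{LinkUp} = 0 ⇒ p_{NetOne} = 127 + 0.25p_{LinkUp}.
At p_{LinkUp} = 130: p_{NetOne} = 127 + 0.25·130 = 159.5.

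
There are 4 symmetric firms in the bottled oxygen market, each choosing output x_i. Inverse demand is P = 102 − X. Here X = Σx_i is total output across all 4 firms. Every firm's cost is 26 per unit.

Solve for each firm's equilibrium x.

15.2

A representative firm's profit is π_i = x_i(102 − X) − 26x_i, with X = x_i + Σ_{j≠i} x_j.
First-order condition: 76 − 2x_i − Σ_{j≠i} x_j = 0.
Imposing symmetry (x_j = x for all j) turns Σ_{j≠i} x_j into 3x, so 76 = 5x and x = 15.2.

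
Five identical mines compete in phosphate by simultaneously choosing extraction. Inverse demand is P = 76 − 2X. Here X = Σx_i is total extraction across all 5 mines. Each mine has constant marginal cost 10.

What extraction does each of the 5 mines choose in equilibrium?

A representative mine's profit is π_i = x_i(76 − 2X) − 10x_i, with X = x_i + Σ_{j≠i} x_j.
First-order condition: 66 − 4x_i − 2Σ_{j≠i} x_j = 0.
With identical mines, set every x_j = x: then 66 − 4x − 8x = 0, i.e. x = 66/12 = 5.5.

5.5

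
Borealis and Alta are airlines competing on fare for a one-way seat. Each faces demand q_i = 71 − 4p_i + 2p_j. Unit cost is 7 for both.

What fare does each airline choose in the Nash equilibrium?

16.5

Borealis's profit: π = (p_{Borealis} − 7)(71 − 4p_{Borealis} + 2p_{Alta}).
∂π/∂p_{Borealis} = 99 − 8p_{Borealis} + 2p_{Alta} = 0 ⇒ p_{Borealis} = 12.375 + 0.25p_{Alta}.
The game is symmetric, so in equilibrium p_{Alta} = p_{Borealis}: the reaction function gives 0.75p_{Borealis} = 12.375, hence p_{Borealis} = 16.5.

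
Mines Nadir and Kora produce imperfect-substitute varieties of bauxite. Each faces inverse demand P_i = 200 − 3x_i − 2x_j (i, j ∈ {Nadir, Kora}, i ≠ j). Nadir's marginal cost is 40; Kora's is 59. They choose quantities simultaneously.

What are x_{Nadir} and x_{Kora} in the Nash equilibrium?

Mine Nadir's profit: π = x_{Nadir}(200 − 3x_{Nadir} − 2x_{Kora}) − 40x_{Nadir}.
∂π/∂x_{Nadir} = 160 − 6x_{Nadir} − 2x_{Kora} = 0 ⇒ x_{Nadir} = 80/3 − (1/3)x_{Kora}.
Similarly x_{Kora} = 23.5 − (1/3)x_{Nadir}.
Substituting the second reaction function into the first: x_{Nadir} = 80/3 − (1/3)(23.5 − (1/3)x_{Nadir}), which gives (8/9)x_{Nadir} = 113/6 ⇒ x_{Nadir} = 21.1875.
Then x_{Kora} = 23.5 − (1/3)·21.1875 = 16.4375.

21.1875, 16.4375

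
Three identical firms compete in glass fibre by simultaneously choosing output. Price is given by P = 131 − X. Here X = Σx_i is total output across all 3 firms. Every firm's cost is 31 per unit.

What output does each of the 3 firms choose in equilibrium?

25

A representative firm's profit is π_i = x_i(131 − X) − 31x_i, with X = x_i + Σ_{j≠i} x_j.
First-order condition: 100 − 2x_i − Σ_{j≠i} x_j = 0.
In a symmetric equilibrium every firm chooses the same x, so Σ_{j≠i} x_j = 2x. The condition becomes 100 − 4x = 0, giving x = 100/4 = 25.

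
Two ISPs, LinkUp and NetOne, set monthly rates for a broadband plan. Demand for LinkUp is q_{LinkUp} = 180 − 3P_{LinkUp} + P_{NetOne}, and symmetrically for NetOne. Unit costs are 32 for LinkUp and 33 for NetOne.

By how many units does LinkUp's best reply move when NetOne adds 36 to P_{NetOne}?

6

LinkUp's profit: π = (P_{LinkUp} − 32)(180 − 3P_{LinkUp} + P_{NetOne}).
∂π/∂P_{LinkUp} = 276 − 6P_{LinkUp} + P_{NetOne} = 0 ⇒ P_{LinkUp} = 46 + (1/6)P_{NetOne}.
The reaction-function slope is 1/6, so a 36-unit rise in P_{NetOne} moves P_{LinkUp} by 1/6 × 36 = 6. LinkUp's best response rises — the actions are strategic complements.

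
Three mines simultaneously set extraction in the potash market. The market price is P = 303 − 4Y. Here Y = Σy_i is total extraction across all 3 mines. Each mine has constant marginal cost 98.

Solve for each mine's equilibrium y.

12.8125

A representative mine's profit is π_i = y_i(303 − 4Y) − 98y_i, with Y = y_i + Σ_{j≠i} y_j.
First-order condition: 205 − 8y_i − 4Σ_{j≠i} y_j = 0.
With identical mines, set every y_j = y: then 205 − 8y − 8y = 0, i.e. y = 205/16 = 12.8125.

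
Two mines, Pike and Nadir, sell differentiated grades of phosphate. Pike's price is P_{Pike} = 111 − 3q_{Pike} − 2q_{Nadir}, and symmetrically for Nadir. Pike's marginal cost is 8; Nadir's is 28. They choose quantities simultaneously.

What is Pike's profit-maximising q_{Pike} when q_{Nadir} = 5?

Mine Pike's profit: π = q_{Pike}(111 − 3q_{Pike} − 2q_{Nadir}) − 8q_{Pike}.
∂π/∂q_{Pike} = 103 − 6q_{Pike} − 2q_{Nadir} = 0 ⇒ q_{Pike} = 103/6 − (1/3)q_{Nadir}.
At q_{Nadir} = 5: q_{Pike} = 103/6 − (1/3)·5 = 15.5.

15.5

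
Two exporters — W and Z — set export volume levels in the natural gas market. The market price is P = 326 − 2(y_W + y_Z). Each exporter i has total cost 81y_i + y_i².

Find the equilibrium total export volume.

Exporter W's profit: π = y_W(326 − 2(y_W + y_Z)) − 81y_W − y_W².
∂π/∂y_W = 245 − 6y_W − 2y_Z = 0, so y_W = 245/6 − (1/3)y_Z.
Setting y_W = y_Z in the reaction function: y_W = 245/6 − (1/3)y_W, so y_W = (245/6) / (4/3) = 30.625.
Total export volume: 30.625 + 30.625 = 61.25.

61.25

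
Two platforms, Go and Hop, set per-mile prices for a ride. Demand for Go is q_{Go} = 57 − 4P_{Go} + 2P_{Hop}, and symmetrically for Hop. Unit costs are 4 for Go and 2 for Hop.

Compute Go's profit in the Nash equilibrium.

249.64

Go's profit: π = (P_{Go} − 4)(57 − 4P_{Go} + 2P_{Hop}).
∂π/∂P_{Go} = 73 − 8P_{Go} + 2P_{Hop} = 0 ⇒ P_{Go} = 9.125 + 0.25P_{Hop}.
Similarly P_{Hop} = 8.125 + 0.25P_{Go}.
Solving the two reaction functions simultaneously: (1 − (0.25)(0.25))P_{Go} = 9.125 + 0.25·8.125, so 0.9375P_{Go} = 357/32 and P_{Go} = 11.9.
Then P_{Hop} = 8.125 + 0.25·11.9 = 11.1.
q_{Go} = 57 − 4·11.9 + 2·11.1 = 31.6.
Profit = (11.9 − 4)·31.6 = 249.64.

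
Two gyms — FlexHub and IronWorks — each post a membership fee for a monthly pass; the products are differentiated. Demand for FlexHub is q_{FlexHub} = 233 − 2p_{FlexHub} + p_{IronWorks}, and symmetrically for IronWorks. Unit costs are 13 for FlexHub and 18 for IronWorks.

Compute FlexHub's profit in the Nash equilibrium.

FlexHub's profit: π = (p_{FlexHub} − 13)(233 − 2p_{FlexHub} + p_{IronWorks}).
∂π/∂p_{FlexHub} = 259 − 4p_{FlexHub} + p_{IronWorks} = 0 ⇒ p_{FlexHub} = 64.75 + 0.25p_{IronWorks}.
Similarly p_{IronWorks} = 67.25 + 0.25p_{FlexHub}.
Substituting the second reaction function into the first: p_{FlexHub} = 64.75 + 0.25(67.25 + 0.25p_{FlexHub}), which gives 0.9375p_{FlexHub} = 81.5625 ⇒ p_{FlexHub} = 87.
Then p_{IronWorks} = 67.25 + 0.25·87 = 89.
q_{FlexHub} = 233 − 2·87 + 89 = 148.
Profit = (87 − 13)·148 = 10952.

10952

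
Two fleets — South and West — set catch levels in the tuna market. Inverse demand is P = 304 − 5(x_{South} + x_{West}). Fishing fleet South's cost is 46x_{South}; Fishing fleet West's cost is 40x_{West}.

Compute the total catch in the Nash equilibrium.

34.8

Fishing fleet South's profit: π = x_{South}(304 − 5(x_{South} + x_{West})) − 46x_{South}.
∂π/∂x_{South} = 258 − 10x_{South} − 5x_{West} = 0, so x_{South} = 25.8 − 0.5x_{West}.
By the same steps for West: x_{West} = 26.4 − 0.5x_{South}.
Plugging x_{West} into South's best response: x_{South} = 25.8 − 0.5(26.4 − 0.5x_{South}) ⇒ 0.75x_{South} = 12.6, so x_{South} = 16.8.
Then x_{West} = 26.4 − 0.5·16.8 = 18.
Total catch: 16.8 + 18 = 34.8.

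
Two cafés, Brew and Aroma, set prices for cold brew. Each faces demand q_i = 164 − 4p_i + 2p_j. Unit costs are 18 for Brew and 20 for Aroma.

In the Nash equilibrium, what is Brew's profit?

Brew's profit: π = (p_{Brew} − 18)(164 − 4p_{Brew} + 2p_{Aroma}).
∂π/∂p_{Brew} = 236 − 8p_{Brew} + 2p_{Aroma} = 0 ⇒ p_{Brew} = 29.5 + 0.25p_{Aroma}.
Similarly p_{Aroma} = 30.5 + 0.25p_{Brew}.
Plugging p_{Aroma} into Brew's best response: p_{Brew} = 29.5 + 0.25(30.5 + 0.25p_{Brew}) ⇒ 0.9375p_{Brew} = 37.125, so p_{Brew} = 39.6.
Then p_{Aroma} = 30.5 + 0.25·39.6 = 40.4.
q_{Brew} = 164 − 4·39.6 + 2·40.4 = 86.4.
Profit = (39.6 − 18)·86.4 = 1866.24.

1866.24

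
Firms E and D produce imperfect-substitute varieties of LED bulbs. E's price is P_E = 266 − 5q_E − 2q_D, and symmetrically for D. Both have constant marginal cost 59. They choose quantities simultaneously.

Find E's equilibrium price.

Firm E's profit: π = q_E(266 − 5q_E − 2q_D) − 59q_E.
∂π/∂q_E = 207 − 10q_E − 2q_D = 0 ⇒ q_E = 20.7 − 0.2q_D.
By symmetry q_D = q_E; substituting into the reaction function, 1.2q_E = 20.7 and q_E = 17.25.
P_E = 266 − 5·17.25 − 2·17.25 = 145.25.

145.25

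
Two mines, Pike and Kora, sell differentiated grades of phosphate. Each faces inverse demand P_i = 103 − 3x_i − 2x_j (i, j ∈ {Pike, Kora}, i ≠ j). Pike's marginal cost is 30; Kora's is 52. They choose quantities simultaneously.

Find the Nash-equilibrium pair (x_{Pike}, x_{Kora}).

Mine Pike's profit: π = x_{Pike}(103 − 3x_{Pike} − 2x_{Kora}) − 30x_{Pike}.
∂π/∂x_{Pike} = 73 − 6x_{Pike} − 2x_{Kora} = 0 ⇒ x_{Pike} = 73/6 − (1/3)x_{Kora}.
Similarly x_{Kora} = 8.5 − (1/3)x_{Pike}.
Plugging x_{Kora} into Pike's best response: x_{Pike} = 73/6 − (1/3)(8.5 − (1/3)x_{Pike}) ⇒ (8/9)x_{Pike} = 28/3, so x_{Pike} = 10.5.
Then x_{Kora} = 8.5 − (1/3)·10.5 = 5.

10.5, 5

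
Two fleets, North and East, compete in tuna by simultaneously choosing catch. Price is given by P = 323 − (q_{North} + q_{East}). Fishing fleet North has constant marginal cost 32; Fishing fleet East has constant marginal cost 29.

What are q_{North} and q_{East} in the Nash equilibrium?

96, 99

Fishing fleet North's profit: π = q_{North}(323 − (q_{North} + q_{East})) − 32q_{North}.
∂π/∂q_{North} = 291 − 2q_{North} − q_{East} = 0, so q_{North} = 145.5 − 0.5q_{East}.
By the same steps for East: q_{East} = 147 − 0.5q_{North}.
Substituting the second reaction function into the first: q_{North} = 145.5 − 0.5(147 − 0.5q_{North}), which gives 0.75q_{North} = 72 ⇒ q_{North} = 96.
Then q_{East} = 147 − 0.5·96 = 99.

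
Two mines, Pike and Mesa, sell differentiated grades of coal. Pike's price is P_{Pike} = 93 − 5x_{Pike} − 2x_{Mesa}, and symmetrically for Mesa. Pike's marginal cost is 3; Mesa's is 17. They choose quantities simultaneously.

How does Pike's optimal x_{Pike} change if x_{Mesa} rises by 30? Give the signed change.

-6

Mine Pike's profit: π = x_{Pike}(93 − 5x_{Pike} − 2x_{Mesa}) − 3x_{Pike}.
∂π/∂x_{Pike} = 90 − 10x_{Pike} − 2x_{Mesa} = 0 ⇒ x_{Pike} = 9 − 0.2x_{Mesa}.
The reaction-function slope is −0.2, so a 30-unit rise in x_{Mesa} moves x_{Pike} by −0.2 × 30 = −6. Pike's best response falls — the actions are strategic substitutes.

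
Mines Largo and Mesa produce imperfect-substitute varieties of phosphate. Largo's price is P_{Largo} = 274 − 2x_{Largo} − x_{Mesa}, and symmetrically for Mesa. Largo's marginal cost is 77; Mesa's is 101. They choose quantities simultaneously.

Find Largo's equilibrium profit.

3362

Mine Largo's profit: π = x_{Largo}(274 − 2x_{Largo} − x_{Mesa}) − 77x_{Largo}.
∂π/∂x_{Largo} = 197 − 4x_{Largo} − x_{Mesa} = 0 ⇒ x_{Largo} = 49.25 − 0.25x_{Mesa}.
Similarly x_{Mesa} = 43.25 − 0.25x_{Largo}.
Plugging x_{Mesa} into Largo's best response: x_{Largo} = 49.25 − 0.25(43.25 − 0.25x_{Largo}) ⇒ 0.9375x_{Largo} = 38.4375, so x_{Largo} = 41.
Then x_{Mesa} = 43.25 − 0.25·41 = 33.
P_{Largo} = 274 − 2·41 − 33 = 159.
Profit = (159 − 77)·41 = 3362.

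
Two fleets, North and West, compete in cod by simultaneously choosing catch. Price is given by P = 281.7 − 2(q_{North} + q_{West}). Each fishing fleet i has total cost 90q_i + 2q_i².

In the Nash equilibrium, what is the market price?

Fishing fleet North's profit: π = q_{North}(281.7 − 2(q_{North} + q_{West})) − 90q_{North} − 2q_{North}².
∂π/∂q_{North} = 191.7 − 8q_{North} − 2q_{West} = 0, so q_{North} = 23.9625 − 0.25q_{West}.
The game is symmetric, so in equilibrium q_{West} = q_{North}: the reaction function gives 1.25q_{North} = 23.9625, hence q_{North} = 19.17.
Equilibrium price: P = 281.7 − 2·38.34 = 205.02.

205.02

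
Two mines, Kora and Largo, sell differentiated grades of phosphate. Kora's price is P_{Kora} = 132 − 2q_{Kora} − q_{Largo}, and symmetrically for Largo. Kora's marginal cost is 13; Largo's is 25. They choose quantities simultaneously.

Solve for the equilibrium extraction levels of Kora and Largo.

24.6, 20.6

Mine Kora's profit: π = q_{Kora}(132 − 2q_{Kora} − q_{Largo}) − 13q_{Kora}.
∂π/∂q_{Kora} = 119 − 4q_{Kora} − q_{Largo} = 0 ⇒ q_{Kora} = 29.75 − 0.25q_{Largo}.
Similarly q_{Largo} = 26.75 − 0.25q_{Kora}.
Plugging q_{Largo} into Kora's best response: q_{Kora} = 29.75 − 0.25(26.75 − 0.25q_{Kora}) ⇒ 0.9375q_{Kora} = 23.0625, so q_{Kora} = 24.6.
Then q_{Largo} = 26.75 − 0.25·24.6 = 20.6.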